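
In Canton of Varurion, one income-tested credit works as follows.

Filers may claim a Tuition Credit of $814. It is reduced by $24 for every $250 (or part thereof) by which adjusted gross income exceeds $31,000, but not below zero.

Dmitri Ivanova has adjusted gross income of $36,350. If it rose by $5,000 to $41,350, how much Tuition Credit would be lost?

$286

At $36,350 — income exceeds $31,000 by $5,350, which is 22 full-or-partial $250 increments; reduction = 22 × $24 = $528, leaving $286.
At $41,350 — income exceeds $31,000 by $10,350 → 42 increments × $24 = $1,008 ≥ base, so the credit is $0.
Lost: $286 − $0 = $286.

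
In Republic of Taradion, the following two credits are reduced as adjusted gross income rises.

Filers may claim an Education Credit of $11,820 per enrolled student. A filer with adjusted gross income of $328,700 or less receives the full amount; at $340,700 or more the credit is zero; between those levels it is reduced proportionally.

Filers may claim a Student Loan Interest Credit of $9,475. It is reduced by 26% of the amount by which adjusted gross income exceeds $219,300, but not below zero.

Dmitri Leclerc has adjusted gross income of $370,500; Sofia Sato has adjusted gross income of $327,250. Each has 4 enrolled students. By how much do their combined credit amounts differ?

Dmitri ($370,500): Education Credit: base = 4 × $11,820 = $47,280. $370,500 is at or above $340,700, so the credit is $0. Student Loan Interest Credit: 26% of the $151,200 excess over $219,300 is $39,312 ≥ base, so the credit is $0. total $0 + $0 = $0
Sofia ($327,250): Education Credit: base = 4 × $11,820 = $47,280. $327,250 is at or below the $328,700 threshold, so the full $47,280 applies. Student Loan Interest Credit: 26% of the $107,950 excess over $219,300 is $28,067 ≥ base, so the credit is $0. total $47,280 + $0 = $47,280
Difference: |$0 − $47,280| = $47,280.

$47,280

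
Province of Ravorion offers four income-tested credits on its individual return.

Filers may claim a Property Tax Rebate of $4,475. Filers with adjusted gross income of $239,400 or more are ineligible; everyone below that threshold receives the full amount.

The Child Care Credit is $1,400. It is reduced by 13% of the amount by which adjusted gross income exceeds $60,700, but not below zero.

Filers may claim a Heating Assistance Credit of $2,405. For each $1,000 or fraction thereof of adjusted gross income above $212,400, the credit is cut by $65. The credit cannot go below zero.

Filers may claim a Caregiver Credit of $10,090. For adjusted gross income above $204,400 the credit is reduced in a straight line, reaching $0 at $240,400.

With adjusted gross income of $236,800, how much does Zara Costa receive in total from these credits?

$6,264

Property Tax Rebate: $236,800 is below the $239,400 cutoff, so the full $4,475 applies.
Child Care Credit: 13% of the $176,100 excess over $60,700 is $22,893 ≥ base, so the credit is $0.
Heating Assistance Credit: income exceeds $212,400 by $24,400, which is 25 full-or-partial $1,000 increments; reduction = 25 × $65 = $1,625, leaving $780.
Caregiver Credit: $236,800 is $32,400 into a $36,000 phase-out range, leaving 3,600/36,000 of the credit: $10,090 × 3,600/36,000 = $1,009.
Total: $4,475 + $0 + $780 + $1,009 = $6,264.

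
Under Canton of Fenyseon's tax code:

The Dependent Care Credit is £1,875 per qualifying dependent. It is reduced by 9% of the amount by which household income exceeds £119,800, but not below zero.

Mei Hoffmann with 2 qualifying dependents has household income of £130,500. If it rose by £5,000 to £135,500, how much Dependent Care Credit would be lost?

£450

At £130,500 — base = 2 × £1,875 = £3,750. 9% of the £10,700 excess over £119,800 is £963; credit = £3,750 − £963 = £2,787.
At £135,500 — base = 2 × £1,875 = £3,750. 9% of the £15,700 excess over £119,800 is £1,413; credit = £3,750 − £1,413 = £2,337.
Lost: £2,787 − £2,337 = £450.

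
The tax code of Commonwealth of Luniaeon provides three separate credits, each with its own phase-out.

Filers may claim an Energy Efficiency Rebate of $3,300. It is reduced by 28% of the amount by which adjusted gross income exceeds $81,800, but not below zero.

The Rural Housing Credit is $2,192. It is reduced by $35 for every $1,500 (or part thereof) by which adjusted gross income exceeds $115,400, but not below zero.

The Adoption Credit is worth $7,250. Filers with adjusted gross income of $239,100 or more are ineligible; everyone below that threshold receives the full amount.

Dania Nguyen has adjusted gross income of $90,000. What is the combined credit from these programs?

$10,446

Energy Efficiency Rebate: 28% of the $8,200 excess over $81,800 is $2,296; credit = $3,300 − $2,296 = $1,004.
Rural Housing Credit: $90,000 is at or below the $115,400 threshold, so the full $2,192 applies.
Adoption Credit: $90,000 is below the $239,100 cutoff, so the full $7,250 applies.
Total: $1,004 + $2,192 + $7,250 = $10,446.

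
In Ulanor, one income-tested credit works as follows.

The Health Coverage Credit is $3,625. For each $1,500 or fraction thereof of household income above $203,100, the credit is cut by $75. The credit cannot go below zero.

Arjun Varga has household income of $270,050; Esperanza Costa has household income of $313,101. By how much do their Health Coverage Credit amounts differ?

$250

Arjun ($270,050): Health Coverage Credit: income exceeds $203,100 by $66,950, which is 45 full-or-partial $1,500 increments; reduction = 45 × $75 = $3,375, leaving $250.
Esperanza ($313,101): Health Coverage Credit: income exceeds $203,100 by $110,001 → 74 increments × $75 = $5,550 ≥ base, so the credit is $0.
Difference: |$250 − $0| = $250.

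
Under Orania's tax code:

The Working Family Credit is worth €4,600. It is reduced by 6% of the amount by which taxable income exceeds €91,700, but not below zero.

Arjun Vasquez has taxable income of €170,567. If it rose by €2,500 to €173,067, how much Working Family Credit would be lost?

At €170,567 — 6% of the €78,867 excess over €91,700 is €4,732.02 ≥ base, so the credit is €0.
At €173,067 — 6% of the €81,367 excess over €91,700 is €4,882.02 ≥ base, so the credit is €0.
Lost: €0 − €0 = €0.

€0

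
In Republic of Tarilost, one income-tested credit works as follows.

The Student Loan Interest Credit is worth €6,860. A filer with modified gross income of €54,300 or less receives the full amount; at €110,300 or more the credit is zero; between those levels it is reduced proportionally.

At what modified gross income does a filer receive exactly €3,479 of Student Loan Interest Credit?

€3,479 is 3,479/6,860 of the full €6,860, so 3,381/6,860 of the €56,000 range has been used: income = €54,300 + €56,000 × 3,381/6,860 = €81,900.

€81,900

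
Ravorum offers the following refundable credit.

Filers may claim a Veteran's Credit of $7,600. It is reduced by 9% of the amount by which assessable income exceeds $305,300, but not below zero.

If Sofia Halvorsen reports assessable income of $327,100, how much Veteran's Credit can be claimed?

Veteran's Credit: 9% of the $21,800 excess over $305,300 is $1,962; credit = $7,600 − $1,962 = $5,638.

$5,638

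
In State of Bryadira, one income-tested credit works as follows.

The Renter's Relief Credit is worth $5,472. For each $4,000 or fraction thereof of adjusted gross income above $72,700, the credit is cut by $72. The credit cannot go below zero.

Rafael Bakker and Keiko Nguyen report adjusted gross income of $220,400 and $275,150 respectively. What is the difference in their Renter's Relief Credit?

Rafael ($220,400): Renter's Relief Credit: income exceeds $72,700 by $147,700, which is 37 full-or-partial $4,000 increments; reduction = 37 × $72 = $2,664, leaving $2,808.
Keiko ($275,150): Renter's Relief Credit: income exceeds $72,700 by $202,450, which is 51 full-or-partial $4,000 increments; reduction = 51 × $72 = $3,672, leaving $1,800.
Difference: |$2,808 − $1,800| = $1,008.

$1,008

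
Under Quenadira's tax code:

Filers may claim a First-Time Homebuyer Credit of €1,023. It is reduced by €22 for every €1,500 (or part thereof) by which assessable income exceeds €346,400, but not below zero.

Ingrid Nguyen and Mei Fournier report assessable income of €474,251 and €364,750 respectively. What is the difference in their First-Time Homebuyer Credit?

Ingrid (€474,251): First-Time Homebuyer Credit: income exceeds €346,400 by €127,851 → 86 increments × €22 = €1,892 ≥ base, so the credit is €0.
Mei (€364,750): First-Time Homebuyer Credit: income exceeds €346,400 by €18,350, which is 13 full-or-partial €1,500 increments; reduction = 13 × €22 = €286, leaving €737.
Difference: |€0 − €737| = €737.

€737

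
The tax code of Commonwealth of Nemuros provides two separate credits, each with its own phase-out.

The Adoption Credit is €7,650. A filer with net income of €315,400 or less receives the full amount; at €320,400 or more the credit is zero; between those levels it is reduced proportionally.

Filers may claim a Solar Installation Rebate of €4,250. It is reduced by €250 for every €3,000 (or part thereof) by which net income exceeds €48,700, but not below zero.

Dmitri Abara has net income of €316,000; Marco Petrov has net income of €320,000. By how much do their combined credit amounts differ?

€6,120

Dmitri (€316,000): Adoption Credit: €316,000 is €600 into a €5,000 phase-out range, leaving 4,400/5,000 of the credit: €7,650 × 4,400/5,000 = €6,732. Solar Installation Rebate: income exceeds €48,700 by €267,300 → 90 increments × €250 = €22,500 ≥ base, so the credit is €0. total €6,732 + €0 = €6,732
Marco (€320,000): Adoption Credit: €320,000 is €4,600 into a €5,000 phase-out range, leaving 400/5,000 of the credit: €7,650 × 400/5,000 = €612. Solar Installation Rebate: income exceeds €48,700 by €271,300 → 91 increments × €250 = €22,750 ≥ base, so the credit is €0. total €612 + €0 = €612
Difference: |€6,732 − €612| = €6,120.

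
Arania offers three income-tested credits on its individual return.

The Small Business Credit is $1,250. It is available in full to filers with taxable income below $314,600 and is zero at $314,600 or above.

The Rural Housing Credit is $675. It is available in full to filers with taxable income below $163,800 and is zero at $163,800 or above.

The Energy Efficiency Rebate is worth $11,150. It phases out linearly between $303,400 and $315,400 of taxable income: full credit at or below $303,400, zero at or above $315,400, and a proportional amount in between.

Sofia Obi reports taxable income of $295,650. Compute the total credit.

$12,400

Small Business Credit: $295,650 is below the $314,600 cutoff, so the full $1,250 applies.
Rural Housing Credit: $295,650 meets or exceeds the $163,800 cutoff, so the credit is $0.
Energy Efficiency Rebate: $295,650 is at or below the $303,400 threshold, so the full $11,150 applies.
Total: $1,250 + $0 + $11,150 = $12,400.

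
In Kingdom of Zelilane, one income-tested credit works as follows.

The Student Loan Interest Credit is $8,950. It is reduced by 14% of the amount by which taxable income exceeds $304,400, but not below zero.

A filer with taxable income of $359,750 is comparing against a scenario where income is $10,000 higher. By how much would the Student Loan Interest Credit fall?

At $359,750 — 14% of the $55,350 excess over $304,400 is $7,749; credit = $8,950 − $7,749 = $1,201.
At $369,750 — 14% of the $65,350 excess over $304,400 is $9,149 ≥ base, so the credit is $0.
Lost: $1,201 − $0 = $1,201.

$1,201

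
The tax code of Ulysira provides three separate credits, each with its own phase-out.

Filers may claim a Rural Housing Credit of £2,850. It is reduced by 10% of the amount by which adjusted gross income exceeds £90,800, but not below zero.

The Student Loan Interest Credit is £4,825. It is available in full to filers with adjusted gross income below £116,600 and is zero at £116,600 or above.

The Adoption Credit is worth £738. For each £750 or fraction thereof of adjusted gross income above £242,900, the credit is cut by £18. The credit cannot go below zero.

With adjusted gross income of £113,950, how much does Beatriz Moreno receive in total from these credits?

Rural Housing Credit: 10% of the £23,150 excess over £90,800 is £2,315; credit = £2,850 − £2,315 = £535.
Student Loan Interest Credit: £113,950 is below the £116,600 cutoff, so the full £4,825 applies.
Adoption Credit: £113,950 is at or below the £242,900 threshold, so the full £738 applies.
Total: £535 + £4,825 + £738 = £6,098.

£6,098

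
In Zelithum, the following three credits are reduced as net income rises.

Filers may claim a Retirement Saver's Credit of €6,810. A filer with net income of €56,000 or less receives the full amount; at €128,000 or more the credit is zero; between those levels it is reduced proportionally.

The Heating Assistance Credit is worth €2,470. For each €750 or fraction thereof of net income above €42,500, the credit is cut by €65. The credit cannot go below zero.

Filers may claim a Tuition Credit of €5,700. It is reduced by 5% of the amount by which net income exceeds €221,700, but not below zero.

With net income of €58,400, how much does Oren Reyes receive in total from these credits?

Retirement Saver's Credit: €58,400 is €2,400 into a €72,000 phase-out range, leaving 69,600/72,000 of the credit: €6,810 × 69,600/72,000 = €6,583.
Heating Assistance Credit: income exceeds €42,500 by €15,900, which is 22 full-or-partial €750 increments; reduction = 22 × €65 = €1,430, leaving €1,040.
Tuition Credit: €58,400 is at or below the €221,700 threshold, so the full €5,700 applies.
Total: €6,583 + €1,040 + €5,700 = €13,323.

€13,323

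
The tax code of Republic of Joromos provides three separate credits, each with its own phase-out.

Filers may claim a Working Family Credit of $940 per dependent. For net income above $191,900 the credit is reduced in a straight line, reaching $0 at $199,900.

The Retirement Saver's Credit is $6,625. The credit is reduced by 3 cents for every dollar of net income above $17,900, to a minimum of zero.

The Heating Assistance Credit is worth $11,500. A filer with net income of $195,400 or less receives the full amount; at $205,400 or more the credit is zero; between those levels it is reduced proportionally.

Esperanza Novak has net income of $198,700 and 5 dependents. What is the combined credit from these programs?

Working Family Credit: base = 5 × $940 = $4,700. $198,700 is $6,800 into a $8,000 phase-out range, leaving 1,200/8,000 of the credit: $4,700 × 1,200/8,000 = $705.
Retirement Saver's Credit: 3% of the $180,800 excess over $17,900 is $5,424; credit = $6,625 − $5,424 = $1,201.
Heating Assistance Credit: $198,700 is $3,300 into a $10,000 phase-out range, leaving 6,700/10,000 of the credit: $11,500 × 6,700/10,000 = $7,705.
Total: $705 + $1,201 + $7,705 = $9,611.

$9,611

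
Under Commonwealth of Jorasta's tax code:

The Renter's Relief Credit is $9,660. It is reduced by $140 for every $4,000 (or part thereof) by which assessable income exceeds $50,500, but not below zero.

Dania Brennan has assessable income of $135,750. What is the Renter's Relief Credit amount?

$6,580

Renter's Relief Credit: income exceeds $50,500 by $85,250, which is 22 full-or-partial $4,000 increments; reduction = 22 × $140 = $3,080, leaving $6,580.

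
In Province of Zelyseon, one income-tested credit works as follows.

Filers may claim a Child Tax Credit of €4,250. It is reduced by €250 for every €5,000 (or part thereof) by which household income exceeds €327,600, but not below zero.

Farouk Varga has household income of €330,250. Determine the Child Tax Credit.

€4,000

Child Tax Credit: income exceeds €327,600 by €2,650, which is 1 full-or-partial €5,000 increment; reduction = 1 × €250 = €250, leaving €4,000.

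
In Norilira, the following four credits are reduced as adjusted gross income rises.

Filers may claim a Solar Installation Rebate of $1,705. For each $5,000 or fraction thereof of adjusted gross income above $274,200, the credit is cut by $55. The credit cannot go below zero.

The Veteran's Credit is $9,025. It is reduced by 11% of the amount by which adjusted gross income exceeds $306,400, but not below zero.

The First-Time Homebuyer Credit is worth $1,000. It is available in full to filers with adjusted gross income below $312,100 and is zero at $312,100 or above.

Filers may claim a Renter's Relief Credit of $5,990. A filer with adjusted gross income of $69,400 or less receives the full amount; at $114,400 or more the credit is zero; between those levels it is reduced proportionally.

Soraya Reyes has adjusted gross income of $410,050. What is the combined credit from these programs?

Solar Installation Rebate: income exceeds $274,200 by $135,850, which is 28 full-or-partial $5,000 increments; reduction = 28 × $55 = $1,540, leaving $165.
Veteran's Credit: 11% of the $103,650 excess over $306,400 is $11,401.50 ≥ base, so the credit is $0.
First-Time Homebuyer Credit: $410,050 meets or exceeds the $312,100 cutoff, so the credit is $0.
Renter's Relief Credit: $410,050 is at or above $114,400, so the credit is $0.
Total: $165 + $0 + $0 + $0 = $165.

$165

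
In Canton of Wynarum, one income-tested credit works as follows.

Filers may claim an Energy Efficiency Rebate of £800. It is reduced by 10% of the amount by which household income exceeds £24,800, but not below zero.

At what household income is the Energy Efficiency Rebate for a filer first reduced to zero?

£32,800

The credit falls by 10% of each pound above £24,800, so it reaches zero when the excess is £800 / 10% = £8,000: income = £24,800 + £8,000 = £32,800.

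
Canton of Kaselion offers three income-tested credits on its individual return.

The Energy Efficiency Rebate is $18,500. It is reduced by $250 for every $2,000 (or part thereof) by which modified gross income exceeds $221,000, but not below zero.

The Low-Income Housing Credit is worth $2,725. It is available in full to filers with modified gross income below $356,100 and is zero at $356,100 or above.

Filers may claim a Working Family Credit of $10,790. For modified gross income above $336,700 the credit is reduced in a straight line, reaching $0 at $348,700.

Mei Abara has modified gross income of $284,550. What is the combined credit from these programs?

Energy Efficiency Rebate: income exceeds $221,000 by $63,550, which is 32 full-or-partial $2,000 increments; reduction = 32 × $250 = $8,000, leaving $10,500.
Low-Income Housing Credit: $284,550 is below the $356,100 cutoff, so the full $2,725 applies.
Working Family Credit: $284,550 is at or below the $336,700 threshold, so the full $10,790 applies.
Total: $10,500 + $2,725 + $10,790 = $24,015.

$24,015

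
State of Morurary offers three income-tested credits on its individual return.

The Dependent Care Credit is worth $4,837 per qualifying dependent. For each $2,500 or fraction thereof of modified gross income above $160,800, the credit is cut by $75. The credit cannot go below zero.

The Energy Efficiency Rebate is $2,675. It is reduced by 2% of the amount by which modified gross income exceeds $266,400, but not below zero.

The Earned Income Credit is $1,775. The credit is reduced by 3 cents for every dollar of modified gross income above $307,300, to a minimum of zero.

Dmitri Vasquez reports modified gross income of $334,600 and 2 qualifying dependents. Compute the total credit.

Dependent Care Credit: base = 2 × $4,837 = $9,674. income exceeds $160,800 by $173,800, which is 70 full-or-partial $2,500 increments; reduction = 70 × $75 = $5,250, leaving $4,424.
Energy Efficiency Rebate: 2% of the $68,200 excess over $266,400 is $1,364; credit = $2,675 − $1,364 = $1,311.
Earned Income Credit: 3% of the $27,300 excess over $307,300 is $819; credit = $1,775 − $819 = $956.
Total: $4,424 + $1,311 + $956 = $6,691.

$6,691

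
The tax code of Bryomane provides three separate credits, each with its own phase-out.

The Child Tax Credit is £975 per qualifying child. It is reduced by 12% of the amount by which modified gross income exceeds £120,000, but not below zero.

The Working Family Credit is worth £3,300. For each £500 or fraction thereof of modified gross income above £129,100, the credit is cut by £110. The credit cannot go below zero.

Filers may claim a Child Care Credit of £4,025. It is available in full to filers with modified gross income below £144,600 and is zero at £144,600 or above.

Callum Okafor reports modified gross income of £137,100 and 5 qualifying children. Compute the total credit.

Child Tax Credit: base = 5 × £975 = £4,875. 12% of the £17,100 excess over £120,000 is £2,052; credit = £4,875 − £2,052 = £2,823.
Working Family Credit: income exceeds £129,100 by £8,000, which is 16 full-or-partial £500 increments; reduction = 16 × £110 = £1,760, leaving £1,540.
Child Care Credit: £137,100 is below the £144,600 cutoff, so the full £4,025 applies.
Total: £2,823 + £1,540 + £4,025 = £8,388.

£8,388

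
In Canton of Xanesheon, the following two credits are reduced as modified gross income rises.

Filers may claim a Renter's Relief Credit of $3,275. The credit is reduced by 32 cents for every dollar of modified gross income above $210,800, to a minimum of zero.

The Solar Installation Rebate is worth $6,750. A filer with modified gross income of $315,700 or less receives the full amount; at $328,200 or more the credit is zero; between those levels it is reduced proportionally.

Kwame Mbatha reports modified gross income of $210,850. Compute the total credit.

Renter's Relief Credit: 32% of the $50 excess over $210,800 is $16; credit = $3,275 − $16 = $3,259.
Solar Installation Rebate: $210,850 is at or below the $315,700 threshold, so the full $6,750 applies.
Total: $3,259 + $6,750 = $10,009.

$10,009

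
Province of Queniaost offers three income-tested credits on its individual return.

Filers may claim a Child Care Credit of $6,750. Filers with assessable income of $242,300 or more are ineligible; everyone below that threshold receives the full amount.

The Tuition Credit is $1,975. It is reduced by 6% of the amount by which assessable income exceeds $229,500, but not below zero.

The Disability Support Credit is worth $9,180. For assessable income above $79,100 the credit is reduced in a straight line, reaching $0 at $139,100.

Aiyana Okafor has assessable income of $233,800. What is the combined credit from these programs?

$8,467

Child Care Credit: $233,800 is below the $242,300 cutoff, so the full $6,750 applies.
Tuition Credit: 6% of the $4,300 excess over $229,500 is $258; credit = $1,975 − $258 = $1,717.
Disability Support Credit: $233,800 is at or above $139,100, so the credit is $0.
Total: $6,750 + $1,717 + $0 = $8,467.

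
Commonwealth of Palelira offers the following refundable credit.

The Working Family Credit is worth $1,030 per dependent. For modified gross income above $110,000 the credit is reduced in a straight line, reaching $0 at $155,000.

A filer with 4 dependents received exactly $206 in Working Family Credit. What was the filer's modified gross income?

Full credit = 4 × $1,030 = $4,120.
$206 is 206/4,120 of the full $4,120, so 3,914/4,120 of the $45,000 range has been used: income = $110,000 + $45,000 × 3,914/4,120 = $152,750.

$152,750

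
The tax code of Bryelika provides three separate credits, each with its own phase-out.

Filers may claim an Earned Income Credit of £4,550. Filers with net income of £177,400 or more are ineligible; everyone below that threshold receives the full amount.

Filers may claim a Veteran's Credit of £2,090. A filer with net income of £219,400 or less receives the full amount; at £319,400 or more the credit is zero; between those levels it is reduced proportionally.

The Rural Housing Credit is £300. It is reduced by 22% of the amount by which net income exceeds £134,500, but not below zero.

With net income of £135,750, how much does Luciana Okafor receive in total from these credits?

Earned Income Credit: £135,750 is below the £177,400 cutoff, so the full £4,550 applies.
Veteran's Credit: £135,750 is at or below the £219,400 threshold, so the full £2,090 applies.
Rural Housing Credit: 22% of the £1,250 excess over £134,500 is £275; credit = £300 − £275 = £25.
Total: £4,550 + £2,090 + £25 = £6,665.

£6,665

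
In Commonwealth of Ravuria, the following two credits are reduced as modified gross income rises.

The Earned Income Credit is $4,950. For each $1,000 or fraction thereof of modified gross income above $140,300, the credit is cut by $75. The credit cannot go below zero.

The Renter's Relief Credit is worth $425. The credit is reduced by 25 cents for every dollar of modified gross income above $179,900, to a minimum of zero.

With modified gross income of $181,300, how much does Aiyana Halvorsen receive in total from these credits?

Earned Income Credit: income exceeds $140,300 by $41,000, which is 41 full-or-partial $1,000 increments; reduction = 41 × $75 = $3,075, leaving $1,875.
Renter's Relief Credit: 25% of the $1,400 excess over $179,900 is $350; credit = $425 − $350 = $75.
Total: $1,875 + $75 = $1,950.

$1,950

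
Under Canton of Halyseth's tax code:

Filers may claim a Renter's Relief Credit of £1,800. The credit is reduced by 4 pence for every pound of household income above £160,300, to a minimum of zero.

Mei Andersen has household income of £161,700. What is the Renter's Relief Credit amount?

Renter's Relief Credit: 4% of the £1,400 excess over £160,300 is £56; credit = £1,800 − £56 = £1,744.

£1,744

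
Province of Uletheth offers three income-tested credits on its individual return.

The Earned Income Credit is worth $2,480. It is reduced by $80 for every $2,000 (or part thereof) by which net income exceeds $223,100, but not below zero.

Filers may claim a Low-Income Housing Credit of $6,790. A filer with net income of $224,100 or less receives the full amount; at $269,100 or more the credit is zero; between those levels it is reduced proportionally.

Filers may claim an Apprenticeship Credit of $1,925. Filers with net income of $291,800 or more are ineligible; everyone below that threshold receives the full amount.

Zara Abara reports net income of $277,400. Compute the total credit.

$2,165

Earned Income Credit: income exceeds $223,100 by $54,300, which is 28 full-or-partial $2,000 increments; reduction = 28 × $80 = $2,240, leaving $240.
Low-Income Housing Credit: $277,400 is at or above $269,100, so the credit is $0.
Apprenticeship Credit: $277,400 is below the $291,800 cutoff, so the full $1,925 applies.
Total: $240 + $0 + $1,925 = $2,165.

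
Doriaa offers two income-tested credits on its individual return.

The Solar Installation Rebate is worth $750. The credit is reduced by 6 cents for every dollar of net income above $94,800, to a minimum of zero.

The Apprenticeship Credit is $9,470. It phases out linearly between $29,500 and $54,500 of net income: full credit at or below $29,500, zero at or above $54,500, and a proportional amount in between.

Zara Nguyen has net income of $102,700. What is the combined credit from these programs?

$276

Solar Installation Rebate: 6% of the $7,900 excess over $94,800 is $474; credit = $750 − $474 = $276.
Apprenticeship Credit: $102,700 is at or above $54,500, so the credit is $0.
Total: $276 + $0 = $276.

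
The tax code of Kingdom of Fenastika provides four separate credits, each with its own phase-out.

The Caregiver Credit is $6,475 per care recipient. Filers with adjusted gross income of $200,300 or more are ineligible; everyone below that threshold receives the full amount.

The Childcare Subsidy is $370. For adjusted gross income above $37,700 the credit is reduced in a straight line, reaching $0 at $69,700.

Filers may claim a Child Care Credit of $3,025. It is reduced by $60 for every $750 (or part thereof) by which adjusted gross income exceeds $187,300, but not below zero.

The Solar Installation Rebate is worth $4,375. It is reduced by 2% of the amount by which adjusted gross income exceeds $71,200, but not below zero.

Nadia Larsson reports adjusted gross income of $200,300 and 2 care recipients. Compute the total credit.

$3,738

Caregiver Credit: base = 2 × $6,475 = $12,950. $200,300 meets or exceeds the $200,300 cutoff, so the credit is $0.
Childcare Subsidy: $200,300 is at or above $69,700, so the credit is $0.
Child Care Credit: income exceeds $187,300 by $13,000, which is 18 full-or-partial $750 increments; reduction = 18 × $60 = $1,080, leaving $1,945.
Solar Installation Rebate: 2% of the $129,100 excess over $71,200 is $2,582; credit = $4,375 − $2,582 = $1,793.
Total: $0 + $0 + $1,945 + $1,793 = $3,738.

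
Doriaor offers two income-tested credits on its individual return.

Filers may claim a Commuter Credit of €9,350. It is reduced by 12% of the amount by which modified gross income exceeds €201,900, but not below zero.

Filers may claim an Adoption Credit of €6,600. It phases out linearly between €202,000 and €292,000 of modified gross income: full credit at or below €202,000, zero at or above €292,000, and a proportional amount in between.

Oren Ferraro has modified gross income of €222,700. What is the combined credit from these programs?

€11,936

Commuter Credit: 12% of the €20,800 excess over €201,900 is €2,496; credit = €9,350 − €2,496 = €6,854.
Adoption Credit: €222,700 is €20,700 into a €90,000 phase-out range, leaving 69,300/90,000 of the credit: €6,600 × 69,300/90,000 = €5,082.
Total: €6,854 + €5,082 = €11,936.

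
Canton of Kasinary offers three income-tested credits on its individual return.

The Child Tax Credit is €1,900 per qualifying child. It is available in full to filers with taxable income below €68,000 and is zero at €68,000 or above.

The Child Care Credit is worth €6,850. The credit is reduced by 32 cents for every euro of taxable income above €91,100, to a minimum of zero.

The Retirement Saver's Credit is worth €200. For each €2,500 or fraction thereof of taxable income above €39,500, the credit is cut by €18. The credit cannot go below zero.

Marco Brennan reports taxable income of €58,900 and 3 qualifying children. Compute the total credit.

Child Tax Credit: base = 3 × €1,900 = €5,700. €58,900 is below the €68,000 cutoff, so the full €5,700 applies.
Child Care Credit: €58,900 is at or below the €91,100 threshold, so the full €6,850 applies.
Retirement Saver's Credit: income exceeds €39,500 by €19,400, which is 8 full-or-partial €2,500 increments; reduction = 8 × €18 = €144, leaving €56.
Total: €5,700 + €6,850 + €56 = €12,606.

€12,606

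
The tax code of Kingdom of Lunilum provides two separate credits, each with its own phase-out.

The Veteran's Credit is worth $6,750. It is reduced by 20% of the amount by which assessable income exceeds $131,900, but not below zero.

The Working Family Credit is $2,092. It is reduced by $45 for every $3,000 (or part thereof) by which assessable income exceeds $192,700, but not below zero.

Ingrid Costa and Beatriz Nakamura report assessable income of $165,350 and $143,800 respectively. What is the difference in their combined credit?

Ingrid ($165,350): Veteran's Credit: 20% of the $33,450 excess over $131,900 is $6,690; credit = $6,750 − $6,690 = $60. Working Family Credit: $165,350 is at or below the $192,700 threshold, so the full $2,092 applies. total $60 + $2,092 = $2,152
Beatriz ($143,800): Veteran's Credit: 20% of the $11,900 excess over $131,900 is $2,380; credit = $6,750 − $2,380 = $4,370. Working Family Credit: $143,800 is at or below the $192,700 threshold, so the full $2,092 applies. total $4,370 + $2,092 = $6,462
Difference: |$2,152 − $6,462| = $4,310.

$4,310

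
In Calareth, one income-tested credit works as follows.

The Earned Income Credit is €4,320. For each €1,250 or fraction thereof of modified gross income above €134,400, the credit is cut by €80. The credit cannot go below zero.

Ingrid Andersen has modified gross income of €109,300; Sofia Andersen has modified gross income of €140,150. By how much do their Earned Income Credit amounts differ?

€400

Ingrid (€109,300): Earned Income Credit: €109,300 is at or below the €134,400 threshold, so the full €4,320 applies.
Sofia (€140,150): Earned Income Credit: income exceeds €134,400 by €5,750, which is 5 full-or-partial €1,250 increments; reduction = 5 × €80 = €400, leaving €3,920.
Difference: |€4,320 − €3,920| = €400.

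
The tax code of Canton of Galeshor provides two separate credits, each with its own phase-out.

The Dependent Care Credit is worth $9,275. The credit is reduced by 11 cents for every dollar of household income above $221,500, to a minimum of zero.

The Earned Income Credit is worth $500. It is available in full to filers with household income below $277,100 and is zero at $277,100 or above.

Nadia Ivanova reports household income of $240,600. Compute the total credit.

Dependent Care Credit: 11% of the $19,100 excess over $221,500 is $2,101; credit = $9,275 − $2,101 = $7,174.
Earned Income Credit: $240,600 is below the $277,100 cutoff, so the full $500 applies.
Total: $7,174 + $500 = $7,674.

$7,674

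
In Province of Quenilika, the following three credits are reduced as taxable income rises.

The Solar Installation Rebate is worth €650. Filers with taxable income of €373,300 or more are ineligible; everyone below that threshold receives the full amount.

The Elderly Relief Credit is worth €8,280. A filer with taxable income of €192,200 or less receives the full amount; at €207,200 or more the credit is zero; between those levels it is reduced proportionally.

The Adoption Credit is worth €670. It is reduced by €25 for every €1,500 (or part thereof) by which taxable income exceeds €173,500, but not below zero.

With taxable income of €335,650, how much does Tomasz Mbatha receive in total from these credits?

€650

Solar Installation Rebate: €335,650 is below the €373,300 cutoff, so the full €650 applies.
Elderly Relief Credit: €335,650 is at or above €207,200, so the credit is €0.
Adoption Credit: income exceeds €173,500 by €162,150 → 109 increments × €25 = €2,725 ≥ base, so the credit is €0.
Total: €650 + €0 + €0 = €650.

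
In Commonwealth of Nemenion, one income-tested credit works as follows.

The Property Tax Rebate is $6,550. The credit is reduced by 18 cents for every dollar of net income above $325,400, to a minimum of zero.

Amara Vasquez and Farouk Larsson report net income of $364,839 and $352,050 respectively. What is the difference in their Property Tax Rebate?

Amara ($364,839): Property Tax Rebate: 18% of the $39,439 excess over $325,400 is $7,099.02 ≥ base, so the credit is $0.
Farouk ($352,050): Property Tax Rebate: 18% of the $26,650 excess over $325,400 is $4,797; credit = $6,550 − $4,797 = $1,753.
Difference: |$0 − $1,753| = $1,753.

$1,753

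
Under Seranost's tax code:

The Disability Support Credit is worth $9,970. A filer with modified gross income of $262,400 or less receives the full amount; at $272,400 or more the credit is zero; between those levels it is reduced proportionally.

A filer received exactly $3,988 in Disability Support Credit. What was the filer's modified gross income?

$268,400

$3,988 is 3,988/9,970 of the full $9,970, so 5,982/9,970 of the $10,000 range has been used: income = $262,400 + $10,000 × 5,982/9,970 = $268,400.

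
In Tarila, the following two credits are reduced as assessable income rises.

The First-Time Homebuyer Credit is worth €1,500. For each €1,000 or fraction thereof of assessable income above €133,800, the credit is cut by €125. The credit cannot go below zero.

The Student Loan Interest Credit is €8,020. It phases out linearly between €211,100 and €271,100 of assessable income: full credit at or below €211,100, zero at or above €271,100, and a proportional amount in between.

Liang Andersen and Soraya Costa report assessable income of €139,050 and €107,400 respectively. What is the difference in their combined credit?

€750

Liang (€139,050): First-Time Homebuyer Credit: income exceeds €133,800 by €5,250, which is 6 full-or-partial €1,000 increments; reduction = 6 × €125 = €750, leaving €750. Student Loan Interest Credit: €139,050 is at or below the €211,100 threshold, so the full €8,020 applies. total €750 + €8,020 = €8,770
Soraya (€107,400): First-Time Homebuyer Credit: €107,400 is at or below the €133,800 threshold, so the full €1,500 applies. Student Loan Interest Credit: €107,400 is at or below the €211,100 threshold, so the full €8,020 applies. total €1,500 + €8,020 = €9,520
Difference: |€8,770 − €9,520| = €750.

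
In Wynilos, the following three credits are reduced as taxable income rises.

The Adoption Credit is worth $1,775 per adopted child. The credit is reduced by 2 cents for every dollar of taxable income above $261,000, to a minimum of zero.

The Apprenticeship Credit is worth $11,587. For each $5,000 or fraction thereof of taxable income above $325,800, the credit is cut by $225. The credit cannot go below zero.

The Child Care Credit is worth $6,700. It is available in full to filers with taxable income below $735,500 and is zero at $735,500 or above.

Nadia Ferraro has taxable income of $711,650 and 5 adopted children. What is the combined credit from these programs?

$6,700

Adoption Credit: base = 5 × $1,775 = $8,875. 2% of the $450,650 excess over $261,000 is $9,013 ≥ base, so the credit is $0.
Apprenticeship Credit: income exceeds $325,800 by $385,850 → 78 increments × $225 = $17,550 ≥ base, so the credit is $0.
Child Care Credit: $711,650 is below the $735,500 cutoff, so the full $6,700 applies.
Total: $0 + $0 + $6,700 = $6,700.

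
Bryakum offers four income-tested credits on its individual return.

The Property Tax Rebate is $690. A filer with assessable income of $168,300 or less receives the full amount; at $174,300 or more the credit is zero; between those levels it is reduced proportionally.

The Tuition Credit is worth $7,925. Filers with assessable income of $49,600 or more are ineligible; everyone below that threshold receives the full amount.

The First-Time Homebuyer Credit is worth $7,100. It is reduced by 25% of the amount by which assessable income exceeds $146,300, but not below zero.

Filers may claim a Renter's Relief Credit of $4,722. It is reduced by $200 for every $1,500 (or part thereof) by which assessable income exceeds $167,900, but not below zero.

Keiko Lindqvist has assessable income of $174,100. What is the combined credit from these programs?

Property Tax Rebate: $174,100 is $5,800 into a $6,000 phase-out range, leaving 200/6,000 of the credit: $690 × 200/6,000 = $23.
Tuition Credit: $174,100 meets or exceeds the $49,600 cutoff, so the credit is $0.
First-Time Homebuyer Credit: 25% of the $27,800 excess over $146,300 is $6,950; credit = $7,100 − $6,950 = $150.
Renter's Relief Credit: income exceeds $167,900 by $6,200, which is 5 full-or-partial $1,500 increments; reduction = 5 × $200 = $1,000, leaving $3,722.
Total: $23 + $0 + $150 + $3,722 = $3,895.

$3,895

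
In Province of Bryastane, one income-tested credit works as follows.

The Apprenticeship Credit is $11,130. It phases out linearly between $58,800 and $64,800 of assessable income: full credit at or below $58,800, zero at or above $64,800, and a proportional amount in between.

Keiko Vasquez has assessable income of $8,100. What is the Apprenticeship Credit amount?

$11,130

Apprenticeship Credit: $8,100 is at or below the $58,800 threshold, so the full $11,130 applies.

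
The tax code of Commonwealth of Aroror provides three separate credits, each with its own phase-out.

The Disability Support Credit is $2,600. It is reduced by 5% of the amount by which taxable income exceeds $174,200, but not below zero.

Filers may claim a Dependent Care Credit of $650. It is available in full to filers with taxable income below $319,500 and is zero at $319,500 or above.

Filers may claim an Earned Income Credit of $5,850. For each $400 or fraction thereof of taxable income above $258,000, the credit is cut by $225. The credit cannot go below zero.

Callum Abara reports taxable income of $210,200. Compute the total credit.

$7,300

Disability Support Credit: 5% of the $36,000 excess over $174,200 is $1,800; credit = $2,600 − $1,800 = $800.
Dependent Care Credit: $210,200 is below the $319,500 cutoff, so the full $650 applies.
Earned Income Credit: $210,200 is at or below the $258,000 threshold, so the full $5,850 applies.
Total: $800 + $650 + $5,850 = $7,300.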